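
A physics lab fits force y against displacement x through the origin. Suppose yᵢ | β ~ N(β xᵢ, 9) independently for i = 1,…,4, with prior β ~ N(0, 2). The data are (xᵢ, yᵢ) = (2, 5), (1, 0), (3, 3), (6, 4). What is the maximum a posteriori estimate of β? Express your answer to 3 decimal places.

log p(β | y) = −Σ(yᵢ − βxᵢ)²/(2·9) − β²/(2·2) + const.
Setting the derivative to zero: Σxᵢ(yᵢ − βxᵢ)/9 − β/2 = 0, so β = Σxᵢyᵢ / (Σxᵢ² + σ²/τ²).
Σxᵢyᵢ = 2·5 + 1·0 + 3·3 + 6·4 = 43; Σxᵢ² = 50; σ²/τ² = 4.5.
β̂_MAP = 43 / (50 + 4.5) = 43/54.5 ≈ 0.789.

β̂_MAP = 0.789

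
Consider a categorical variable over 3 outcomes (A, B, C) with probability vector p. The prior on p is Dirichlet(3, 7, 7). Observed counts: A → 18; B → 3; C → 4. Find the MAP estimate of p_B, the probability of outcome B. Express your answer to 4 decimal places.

The posterior is Dirichlet(αᵢ + nᵢ) = Dirichlet(21, 10, 11).
For a Dirichlet(a₁,…,a_K) with all aᵢ > 1, the mode has j-th component (aⱼ − 1)/(Σaᵢ − K).
Here Σaᵢ = 42 and K = 3, so p_B = (10 − 1)/(42 − 3) = 9/39 ≈ 0.2308.

MAP estimate of p_B = 0.2308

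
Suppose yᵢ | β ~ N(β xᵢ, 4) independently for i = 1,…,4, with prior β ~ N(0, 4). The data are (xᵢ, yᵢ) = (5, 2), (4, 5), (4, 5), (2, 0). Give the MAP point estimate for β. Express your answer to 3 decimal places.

β̂_MAP = 0.806

log p(β | y) = −Σ(yᵢ − βxᵢ)²/(2·4) − β²/(2·4) + const.
Setting the derivative to zero: Σxᵢ(yᵢ − βxᵢ)/4 − β/4 = 0, so β = Σxᵢyᵢ / (Σxᵢ² + σ²/τ²).
Σxᵢyᵢ = 5·2 + 4·5 + 4·5 + 2·0 = 50; Σxᵢ² = 61; σ²/τ² = 1.
β̂_MAP = 50 / (61 + 1) = 50/62 ≈ 0.806.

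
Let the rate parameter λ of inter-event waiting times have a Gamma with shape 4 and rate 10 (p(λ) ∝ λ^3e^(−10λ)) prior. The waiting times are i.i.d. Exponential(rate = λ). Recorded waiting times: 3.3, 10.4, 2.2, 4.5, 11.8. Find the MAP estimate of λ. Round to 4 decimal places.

λ̂_MAP = 0.1896

The Exponential(rate=λ) likelihood is ∝ λ^n e^(−λΣtᵢ). Here n = 5 and Σtᵢ = 3.3 + 10.4 + 2.2 + 4.5 + 11.8 = 32.2.
Posterior ∝ λ^3e^(−10λ) · λ^5e^(−32.2λ) = λ^8e^(−42.2λ), i.e. Gamma(9, 42.2).
Mode = (a−1)/b = 8/42.2 ≈ 0.1896.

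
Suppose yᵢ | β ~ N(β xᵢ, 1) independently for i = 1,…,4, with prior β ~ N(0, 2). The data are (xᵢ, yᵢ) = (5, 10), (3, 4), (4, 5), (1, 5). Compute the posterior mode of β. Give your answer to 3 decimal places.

β̂_MAP = 1.689

log p(β | y) = −Σ(yᵢ − βxᵢ)²/(2·1) − β²/(2·2) + const.
Setting the derivative to zero: Σxᵢ(yᵢ − βxᵢ)/1 − β/2 = 0, so β = Σxᵢyᵢ / (Σxᵢ² + σ²/τ²).
Σxᵢyᵢ = 5·10 + 3·4 + 4·5 + 1·5 = 87; Σxᵢ² = 51; σ²/τ² = 0.5.
β̂_MAP = 87 / (51 + 0.5) = 87/51.5 ≈ 1.689.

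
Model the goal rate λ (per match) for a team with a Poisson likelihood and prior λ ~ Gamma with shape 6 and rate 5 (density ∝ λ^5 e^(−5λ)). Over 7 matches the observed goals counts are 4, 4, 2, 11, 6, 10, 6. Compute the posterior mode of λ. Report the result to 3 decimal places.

Σxᵢ = 4+4+2+11+6+10+6 = 43, with n = 7.
Posterior ∝ λ^5e^(−5λ) · λ^43e^(−7λ) = λ^48e^(−12λ), i.e. Gamma(shape=49, rate=12).
The mode of a Gamma(a, b) with a ≥ 1 (shape–rate) is (a−1)/b = 48/12 ≈ 4.000.

λ̂_MAP = 4.000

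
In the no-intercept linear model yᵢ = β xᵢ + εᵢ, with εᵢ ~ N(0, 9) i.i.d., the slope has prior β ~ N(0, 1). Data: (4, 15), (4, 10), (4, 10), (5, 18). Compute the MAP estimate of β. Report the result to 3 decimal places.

log p(β | y) = −Σ(yᵢ − βxᵢ)²/(2·9) − β²/(2·1) + const.
Setting the derivative to zero: Σxᵢ(yᵢ − βxᵢ)/9 − β/1 = 0, so β = Σxᵢyᵢ / (Σxᵢ² + σ²/τ²).
Σxᵢyᵢ = 4·15 + 4·10 + 4·10 + 5·18 = 230; Σxᵢ² = 73; σ²/τ² = 9.
β̂_MAP = 230 / (73 + 9) = 230/82 ≈ 2.805.

β̂_MAP = 2.805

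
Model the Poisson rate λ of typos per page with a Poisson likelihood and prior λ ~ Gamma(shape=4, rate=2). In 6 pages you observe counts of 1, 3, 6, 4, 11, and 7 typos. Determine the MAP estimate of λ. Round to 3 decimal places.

Σxᵢ = 1+3+6+4+11+7 = 32, with n = 6.
Posterior ∝ λ^3e^(−2λ) · λ^32e^(−6λ) = λ^35e^(−8λ), i.e. Gamma(shape=36, rate=8).
The mode of a Gamma(a, b) with a ≥ 1 (shape–rate) is (a−1)/b = 35/8 ≈ 4.375.

λ̂_MAP = 4.375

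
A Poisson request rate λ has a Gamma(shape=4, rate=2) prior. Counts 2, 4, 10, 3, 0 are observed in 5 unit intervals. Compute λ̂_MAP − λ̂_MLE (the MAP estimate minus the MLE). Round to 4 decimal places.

Σxᵢ = 19. Posterior is Gamma(23, 7); MAP = (23−1)/7 = 22/7 ≈ 3.14286.
MLE = x̄ = 19/5 ≈ 3.80000.
Difference = 22/7 − 19/5 = -23/35 ≈ -0.6571.

MAP − MLE = -0.6571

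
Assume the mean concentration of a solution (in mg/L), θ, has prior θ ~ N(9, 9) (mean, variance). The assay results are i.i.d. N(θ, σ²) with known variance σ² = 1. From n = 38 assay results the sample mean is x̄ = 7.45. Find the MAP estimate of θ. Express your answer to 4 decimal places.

θ̂_MAP = 7.4545

n = 38, x̄ = 7.45.
For a Normal prior and Normal likelihood with known variance, the posterior is Normal; its mode equals its mean, the precision-weighted average.
Prior precision 1/σ₀² = 1/9; data precision n/σ² = 38/1 = 38.
θ̂ = ((1/9)·9 + 38·7.45) / (1/9 + 38) = 284.1/(343/9) = 25569/3430 ≈ 7.4545.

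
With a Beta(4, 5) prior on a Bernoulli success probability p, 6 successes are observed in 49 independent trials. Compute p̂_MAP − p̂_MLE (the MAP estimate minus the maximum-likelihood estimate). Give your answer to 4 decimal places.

MAP − MLE = 0.0383

Posterior is Beta(10, 48); MAP = (10−1)/(58−2) = 9/56 ≈ 0.16071.
MLE ignores the prior: p̂_MLE = k/n = 6/49 ≈ 0.12245.
Difference = 9/56 − 6/49 = 15/392 ≈ 0.0383.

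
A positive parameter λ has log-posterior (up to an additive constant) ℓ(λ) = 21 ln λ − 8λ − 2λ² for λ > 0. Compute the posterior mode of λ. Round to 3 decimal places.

λ̂_MAP = 1.500

ℓ'(λ) = 21/λ − 8 − 4λ. Setting this to zero and multiplying by λ: 4λ² + 8λ − 21 = 0.
λ = (−8 + √(8² + 4·4·21)) / (2·4) = (−8 + √400) / 8 = (−8 + 20)/8 = 3/2.
ℓ''(λ) = −21/λ² − 4 < 0, confirming a maximum.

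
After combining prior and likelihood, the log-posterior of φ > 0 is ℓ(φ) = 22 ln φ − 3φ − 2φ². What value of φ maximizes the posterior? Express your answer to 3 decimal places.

φ̂_MAP = 2.000

ℓ'(φ) = 22/φ − 3 − 4φ. Setting this to zero and multiplying by φ: 4φ² + 3φ − 22 = 0.
φ = (−3 + √(3² + 4·4·22)) / (2·4) = (−3 + √361) / 8 = (−3 + 19)/8 = 2.
ℓ''(φ) = −22/φ² − 4 < 0, confirming a maximum.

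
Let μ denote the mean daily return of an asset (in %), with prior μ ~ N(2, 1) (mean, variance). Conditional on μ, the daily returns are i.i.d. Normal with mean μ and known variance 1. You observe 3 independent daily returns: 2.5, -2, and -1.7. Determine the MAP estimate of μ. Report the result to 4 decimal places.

n = 3; x̄ = (2.5 + (-2) + (-1.7))/3 = -1.2/3 = -0.4.
For a Normal prior and Normal likelihood with known variance, the posterior is Normal; its mode equals its mean, the precision-weighted average.
Prior precision 1/σ₀² = 1/1 = 1; data precision n/σ² = 3/1 = 3.
μ̂ = (1·2 + 3·(-0.4)) / (1 + 3) = 0.8/4 = 0.2000.

μ̂_MAP = 0.2000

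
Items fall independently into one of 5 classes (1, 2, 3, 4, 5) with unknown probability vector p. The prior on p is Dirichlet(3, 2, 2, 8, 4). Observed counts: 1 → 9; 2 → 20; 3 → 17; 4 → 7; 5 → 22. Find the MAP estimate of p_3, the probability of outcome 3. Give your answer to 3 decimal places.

The posterior is Dirichlet(αᵢ + nᵢ) = Dirichlet(12, 22, 19, 15, 26).
For a Dirichlet(a₁,…,a_K) with all aᵢ > 1, the mode has j-th component (aⱼ − 1)/(Σaᵢ − K).
Here Σaᵢ = 94 and K = 5, so p_3 = (19 − 1)/(94 − 5) = 18/89 ≈ 0.202.

MAP estimate: 0.202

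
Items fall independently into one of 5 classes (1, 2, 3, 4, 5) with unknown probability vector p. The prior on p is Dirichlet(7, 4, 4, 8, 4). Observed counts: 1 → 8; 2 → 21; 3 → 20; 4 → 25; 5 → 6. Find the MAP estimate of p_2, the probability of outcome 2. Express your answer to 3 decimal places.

The posterior is Dirichlet(αᵢ + nᵢ) = Dirichlet(15, 25, 24, 33, 10).
For a Dirichlet(a₁,…,a_K) with all aᵢ > 1, the mode has j-th component (aⱼ − 1)/(Σaᵢ − K).
Here Σaᵢ = 107 and K = 5, so p_2 = (25 − 1)/(107 − 5) = 24/102 ≈ 0.235.

MAP estimate: 0.235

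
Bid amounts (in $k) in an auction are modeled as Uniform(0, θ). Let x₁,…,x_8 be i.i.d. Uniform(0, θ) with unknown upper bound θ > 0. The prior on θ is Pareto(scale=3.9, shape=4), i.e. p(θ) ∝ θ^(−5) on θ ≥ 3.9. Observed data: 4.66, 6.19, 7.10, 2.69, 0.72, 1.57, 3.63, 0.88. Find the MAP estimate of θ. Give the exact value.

θ̂_MAP = 7.10

The Uniform(0, θ) likelihood is θ^(−n) for θ ≥ max(xᵢ), zero otherwise. Here max(xᵢ) = 7.10.
Posterior ∝ θ^(−5) · θ^(−8) = θ^(−13) on θ ≥ max(3.9, 7.10) = 7.10.
This density is strictly decreasing in θ, so the posterior mode lies at the lower boundary of the support.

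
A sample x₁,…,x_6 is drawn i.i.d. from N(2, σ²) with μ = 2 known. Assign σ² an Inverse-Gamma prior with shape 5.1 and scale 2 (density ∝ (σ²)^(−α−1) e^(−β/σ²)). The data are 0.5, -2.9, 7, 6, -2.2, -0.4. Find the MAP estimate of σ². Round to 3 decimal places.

σ̂²_MAP = 5.201

Sum of squared deviations about the known mean: SS = (0.5−2)² + (-2.9−2)² + (7−2)² + (6−2)² + (-2.2−2)² + (-0.4−2)² = 90.66.
The Normal likelihood contributes (σ²)^(−n/2) exp(−SS/(2σ²)), so the posterior is Inverse-Gamma(α + n/2, β + SS/2) = Inverse-Gamma(8.1, 47.33).
The mode of Inverse-Gamma(a, b) is b/(a+1) = 47.33/9.1 ≈ 5.201.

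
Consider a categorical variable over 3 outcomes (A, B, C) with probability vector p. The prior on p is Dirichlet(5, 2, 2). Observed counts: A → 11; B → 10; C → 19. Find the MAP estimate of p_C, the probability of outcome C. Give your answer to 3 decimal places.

MAP estimate of p_C = 0.435

The posterior is Dirichlet(αᵢ + nᵢ) = Dirichlet(16, 12, 21).
For a Dirichlet(a₁,…,a_K) with all aᵢ > 1, the mode has j-th component (aⱼ − 1)/(Σaᵢ − K).
Here Σaᵢ = 49 and K = 3, so p_C = (21 − 1)/(49 − 3) = 20/46 ≈ 0.435.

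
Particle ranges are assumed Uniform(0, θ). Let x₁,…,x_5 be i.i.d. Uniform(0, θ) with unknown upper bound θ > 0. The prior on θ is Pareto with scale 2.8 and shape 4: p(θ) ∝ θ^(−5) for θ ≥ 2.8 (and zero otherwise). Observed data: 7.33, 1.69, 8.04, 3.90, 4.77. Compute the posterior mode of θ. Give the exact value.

θ̂_MAP = 8.04

The Uniform(0, θ) likelihood is θ^(−n) for θ ≥ max(xᵢ), zero otherwise. Here max(xᵢ) = 8.04.
Posterior ∝ θ^(−5) · θ^(−5) = θ^(−10) on θ ≥ max(2.8, 8.04) = 8.04.
This density is strictly decreasing in θ, so the posterior mode lies at the lower boundary of the support.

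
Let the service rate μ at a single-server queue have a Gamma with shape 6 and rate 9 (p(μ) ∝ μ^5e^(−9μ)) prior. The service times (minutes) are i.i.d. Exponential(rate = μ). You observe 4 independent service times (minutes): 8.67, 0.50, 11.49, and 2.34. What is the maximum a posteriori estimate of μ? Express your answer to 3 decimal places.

μ̂_MAP = 0.281

The Exponential(rate=μ) likelihood is ∝ μ^n e^(−μΣtᵢ). Here n = 4 and Σtᵢ = 8.67 + 0.50 + 11.49 + 2.34 = 23.
Posterior ∝ μ^5e^(−9μ) · μ^4e^(−23μ) = μ^9e^(−32μ), i.e. Gamma(10, 32).
Mode = (a−1)/b = 9/32 ≈ 0.281.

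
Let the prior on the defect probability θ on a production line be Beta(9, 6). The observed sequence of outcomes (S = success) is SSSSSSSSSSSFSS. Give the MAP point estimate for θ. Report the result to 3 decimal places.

Prior: Beta(9, 6).
Data: 13 successes in 14 trials (from the sequence). The binomial likelihood contributes θ^13(1−θ)^1, so the posterior is Beta(9+13, 6+1) = Beta(22, 7).
For Beta(a, b) with a, b > 1 the mode is (a−1)/(a+b−2) = 21/27 ≈ 0.778.

θ̂_MAP = 0.778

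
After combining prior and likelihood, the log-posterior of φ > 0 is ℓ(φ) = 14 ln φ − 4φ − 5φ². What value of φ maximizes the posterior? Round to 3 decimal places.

ℓ'(φ) = 14/φ − 4 − 10φ. Setting this to zero and multiplying by φ: 10φ² + 4φ − 14 = 0.
φ = (−4 + √(4² + 4·10·14)) / (2·10) = (−4 + √576) / 20 = (−4 + 24)/20 = 1.
ℓ''(φ) = −14/φ² − 10 < 0, confirming a maximum.

φ̂_MAP = 1.000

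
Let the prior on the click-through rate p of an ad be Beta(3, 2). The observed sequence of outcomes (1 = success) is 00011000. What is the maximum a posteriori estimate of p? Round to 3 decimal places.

p̂_MAP = 0.364

Prior: Beta(3, 2).
Data: 2 successes in 8 trials (from the sequence). The binomial likelihood contributes p^2(1−p)^6, so the posterior is Beta(3+2, 2+6) = Beta(5, 8).
For Beta(a, b) with a, b > 1 the mode is (a−1)/(a+b−2) = 4/11 ≈ 0.364.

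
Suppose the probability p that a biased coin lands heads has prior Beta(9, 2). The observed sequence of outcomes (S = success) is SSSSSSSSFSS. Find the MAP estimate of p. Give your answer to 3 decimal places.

p̂_MAP = 0.900

Prior: Beta(9, 2).
Data: 10 successes in 11 trials (from the sequence). The binomial likelihood contributes p^10(1−p)^1, so the posterior is Beta(9+10, 2+1) = Beta(19, 3).
For Beta(a, b) with a, b > 1 the mode is (a−1)/(a+b−2) = 18/20 ≈ 0.900.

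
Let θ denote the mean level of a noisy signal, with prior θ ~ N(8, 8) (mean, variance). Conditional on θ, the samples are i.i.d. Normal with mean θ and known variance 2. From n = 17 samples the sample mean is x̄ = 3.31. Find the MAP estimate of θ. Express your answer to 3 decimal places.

n = 17, x̄ = 3.31.
For a Normal prior and Normal likelihood with known variance, the posterior is Normal; its mode equals its mean, the precision-weighted average.
Prior precision 1/σ₀² = 1/8 = 0.125; data precision n/σ² = 17/2 = 8.5.
θ̂ = (0.125·8 + 8.5·3.31) / (0.125 + 8.5) = 29.135/8.625 = 5827/1725 ≈ 3.378.

θ̂_MAP = 3.378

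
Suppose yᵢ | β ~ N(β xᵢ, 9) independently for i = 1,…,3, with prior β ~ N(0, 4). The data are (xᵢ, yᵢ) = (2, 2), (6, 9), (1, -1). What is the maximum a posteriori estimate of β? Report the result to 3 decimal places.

log p(β | y) = −Σ(yᵢ − βxᵢ)²/(2·9) − β²/(2·4) + const.
Setting the derivative to zero: Σxᵢ(yᵢ − βxᵢ)/9 − β/4 = 0, so β = Σxᵢyᵢ / (Σxᵢ² + σ²/τ²).
Σxᵢyᵢ = 2·2 + 6·9 + 1·(-1) = 57; Σxᵢ² = 41; σ²/τ² = 2.25.
β̂_MAP = 57 / (41 + 2.25) = 57/43.25 ≈ 1.318.

β̂_MAP = 1.318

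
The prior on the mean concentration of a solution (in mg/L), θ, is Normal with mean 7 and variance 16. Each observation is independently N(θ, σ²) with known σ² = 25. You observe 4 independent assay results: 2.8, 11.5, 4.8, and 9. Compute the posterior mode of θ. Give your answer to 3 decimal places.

n = 4; x̄ = (2.8 + 11.5 + 4.8 + 9)/4 = 28.1/4 = 7.025.
For a Normal prior and Normal likelihood with known variance, the posterior is Normal; its mode equals its mean, the precision-weighted average.
Prior precision 1/σ₀² = 1/16 = 0.0625; data precision n/σ² = 4/25 = 0.16.
θ̂ = (0.0625·7 + 0.16·7.025) / (0.0625 + 0.16) = 1.5615/0.2225 = 3123/445 ≈ 7.018.

θ̂_MAP = 7.018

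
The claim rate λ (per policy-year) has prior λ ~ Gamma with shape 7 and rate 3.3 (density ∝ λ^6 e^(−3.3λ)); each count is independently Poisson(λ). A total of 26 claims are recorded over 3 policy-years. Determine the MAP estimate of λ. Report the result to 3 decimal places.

λ̂_MAP = 5.079

Σxᵢ = 26, n = 3.
Posterior ∝ λ^6e^(−3.3λ) · λ^26e^(−3λ) = λ^32e^(−6.3λ), i.e. Gamma(shape=33, rate=6.3).
The mode of a Gamma(a, b) with a ≥ 1 (shape–rate) is (a−1)/b = 32/6.3 ≈ 5.079.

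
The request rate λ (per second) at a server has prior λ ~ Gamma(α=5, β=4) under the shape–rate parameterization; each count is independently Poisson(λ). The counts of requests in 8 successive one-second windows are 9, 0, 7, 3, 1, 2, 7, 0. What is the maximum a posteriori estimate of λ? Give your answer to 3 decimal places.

λ̂_MAP = 2.750

Σxᵢ = 9+0+7+3+1+2+7+0 = 29, with n = 8.
Posterior ∝ λ^4e^(−4λ) · λ^29e^(−8λ) = λ^33e^(−12λ), i.e. Gamma(shape=34, rate=12).
The mode of a Gamma(a, b) with a ≥ 1 (shape–rate) is (a−1)/b = 33/12 ≈ 2.750.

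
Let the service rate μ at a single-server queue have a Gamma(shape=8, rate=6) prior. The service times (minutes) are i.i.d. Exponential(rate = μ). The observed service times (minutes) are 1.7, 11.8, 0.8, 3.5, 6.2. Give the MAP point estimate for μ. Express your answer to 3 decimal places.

The Exponential(rate=μ) likelihood is ∝ μ^n e^(−μΣtᵢ). Here n = 5 and Σtᵢ = 1.7 + 11.8 + 0.8 + 3.5 + 6.2 = 24.
Posterior ∝ μ^7e^(−6μ) · μ^5e^(−24μ) = μ^12e^(−30μ), i.e. Gamma(13, 30).
Mode = (a−1)/b = 12/30 ≈ 0.400.

μ̂_MAP = 0.400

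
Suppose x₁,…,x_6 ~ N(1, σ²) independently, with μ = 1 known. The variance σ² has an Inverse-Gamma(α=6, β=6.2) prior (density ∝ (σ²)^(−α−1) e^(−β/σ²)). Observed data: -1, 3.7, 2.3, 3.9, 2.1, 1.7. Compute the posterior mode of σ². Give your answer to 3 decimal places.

σ̂²_MAP = 1.775

Sum of squared deviations about the known mean: SS = (-1−1)² + (3.7−1)² + (2.3−1)² + (3.9−1)² + (2.1−1)² + (1.7−1)² = 23.09.
The Normal likelihood contributes (σ²)^(−n/2) exp(−SS/(2σ²)), so the posterior is Inverse-Gamma(α + n/2, β + SS/2) = Inverse-Gamma(9, 17.745).
The mode of Inverse-Gamma(a, b) is b/(a+1) = 17.745/10 ≈ 1.775.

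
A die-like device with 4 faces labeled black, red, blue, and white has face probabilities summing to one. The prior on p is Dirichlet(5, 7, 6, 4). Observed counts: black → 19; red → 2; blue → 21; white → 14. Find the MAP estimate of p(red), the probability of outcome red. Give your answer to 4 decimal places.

MAP estimate of p(red) = 0.1081

The posterior is Dirichlet(αᵢ + nᵢ) = Dirichlet(24, 9, 27, 18).
For a Dirichlet(a₁,…,a_K) with all aᵢ > 1, the mode has j-th component (aⱼ − 1)/(Σaᵢ − K).
Here Σaᵢ = 78 and K = 4, so p(red) = (9 − 1)/(78 − 4) = 8/74 ≈ 0.1081.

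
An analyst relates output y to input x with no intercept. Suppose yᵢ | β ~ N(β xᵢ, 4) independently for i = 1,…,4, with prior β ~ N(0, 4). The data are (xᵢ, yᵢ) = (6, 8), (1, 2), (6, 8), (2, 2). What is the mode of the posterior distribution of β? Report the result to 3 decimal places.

β̂_MAP = 1.308

log p(β | y) = −Σ(yᵢ − βxᵢ)²/(2·4) − β²/(2·4) + const.
Setting the derivative to zero: Σxᵢ(yᵢ − βxᵢ)/4 − β/4 = 0, so β = Σxᵢyᵢ / (Σxᵢ² + σ²/τ²).
Σxᵢyᵢ = 6·8 + 1·2 + 6·8 + 2·2 = 102; Σxᵢ² = 77; σ²/τ² = 1.
β̂_MAP = 102 / (77 + 1) = 102/78 ≈ 1.308.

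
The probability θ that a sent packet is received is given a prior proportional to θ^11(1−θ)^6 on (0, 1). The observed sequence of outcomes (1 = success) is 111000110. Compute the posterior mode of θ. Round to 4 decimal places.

The prior density ∝ θ^11(1−θ)^6 is the kernel of Beta(12, 7).
Data: 5 successes in 9 trials (from the sequence). The binomial likelihood contributes θ^5(1−θ)^4, so the posterior is Beta(12+5, 7+4) = Beta(17, 11).
For Beta(a, b) with a, b > 1 the mode is (a−1)/(a+b−2) = 16/26 ≈ 0.6154.

θ̂_MAP = 0.6154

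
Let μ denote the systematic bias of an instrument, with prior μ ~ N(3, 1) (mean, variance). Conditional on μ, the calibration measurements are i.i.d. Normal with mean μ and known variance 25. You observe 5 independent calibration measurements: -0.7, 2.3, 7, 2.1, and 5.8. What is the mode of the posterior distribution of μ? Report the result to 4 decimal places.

n = 5; x̄ = ((-0.7) + 2.3 + 7 + 2.1 + 5.8)/5 = 16.5/5 = 3.3.
For a Normal prior and Normal likelihood with known variance, the posterior is Normal; its mode equals its mean, the precision-weighted average.
Prior precision 1/σ₀² = 1/1 = 1; data precision n/σ² = 5/25 = 0.2.
μ̂ = (1·3 + 0.2·3.3) / (1 + 0.2) = 3.66/1.2 = 3.0500.

μ̂_MAP = 3.0500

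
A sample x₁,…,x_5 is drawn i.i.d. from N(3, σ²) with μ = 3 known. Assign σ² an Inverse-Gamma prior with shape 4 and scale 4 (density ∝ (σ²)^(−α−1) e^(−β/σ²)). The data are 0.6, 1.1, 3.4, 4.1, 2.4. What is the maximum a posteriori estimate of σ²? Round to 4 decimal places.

σ̂²_MAP = 1.2733

Sum of squared deviations about the known mean: SS = (0.6−3)² + (1.1−3)² + (3.4−3)² + (4.1−3)² + (2.4−3)² = 11.1.
The Normal likelihood contributes (σ²)^(−n/2) exp(−SS/(2σ²)), so the posterior is Inverse-Gamma(α + n/2, β + SS/2) = Inverse-Gamma(6.5, 9.55).
The mode of Inverse-Gamma(a, b) is b/(a+1) = 9.55/7.5 ≈ 1.2733.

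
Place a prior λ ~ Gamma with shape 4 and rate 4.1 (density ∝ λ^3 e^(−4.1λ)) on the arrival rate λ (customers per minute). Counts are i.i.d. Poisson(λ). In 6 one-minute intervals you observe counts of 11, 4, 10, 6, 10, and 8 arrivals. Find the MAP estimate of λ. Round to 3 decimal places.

Σxᵢ = 11+4+10+6+10+8 = 49, with n = 6.
Posterior ∝ λ^3e^(−4.1λ) · λ^49e^(−6λ) = λ^52e^(−10.1λ), i.e. Gamma(shape=53, rate=10.1).
The mode of a Gamma(a, b) with a ≥ 1 (shape–rate) is (a−1)/b = 52/10.1 ≈ 5.149.

λ̂_MAP = 5.149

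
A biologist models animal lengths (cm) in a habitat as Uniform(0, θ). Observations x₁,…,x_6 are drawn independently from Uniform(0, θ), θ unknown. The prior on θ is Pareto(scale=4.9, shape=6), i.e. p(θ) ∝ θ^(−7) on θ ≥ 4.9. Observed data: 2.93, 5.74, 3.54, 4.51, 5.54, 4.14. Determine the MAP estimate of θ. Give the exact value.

θ̂_MAP = 5.74

The Uniform(0, θ) likelihood is θ^(−n) for θ ≥ max(xᵢ), zero otherwise. Here max(xᵢ) = 5.74.
Posterior ∝ θ^(−7) · θ^(−6) = θ^(−13) on θ ≥ max(4.9, 5.74) = 5.74.
This density is strictly decreasing in θ, so the posterior mode lies at the lower boundary of the support.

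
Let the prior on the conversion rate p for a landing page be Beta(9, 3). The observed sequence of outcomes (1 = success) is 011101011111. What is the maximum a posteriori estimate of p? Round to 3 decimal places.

p̂_MAP = 0.773

Prior: Beta(9, 3).
Data: 9 successes in 12 trials (from the sequence). The binomial likelihood contributes p^9(1−p)^3, so the posterior is Beta(9+9, 3+3) = Beta(18, 6).
For Beta(a, b) with a, b > 1 the mode is (a−1)/(a+b−2) = 17/22 ≈ 0.773.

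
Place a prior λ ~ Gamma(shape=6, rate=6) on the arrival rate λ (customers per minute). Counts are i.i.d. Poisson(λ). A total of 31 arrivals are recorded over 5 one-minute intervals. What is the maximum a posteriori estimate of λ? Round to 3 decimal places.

Σxᵢ = 31, n = 5.
Posterior ∝ λ^5e^(−6λ) · λ^31e^(−5λ) = λ^36e^(−11λ), i.e. Gamma(shape=37, rate=11).
The mode of a Gamma(a, b) with a ≥ 1 (shape–rate) is (a−1)/b = 36/11 ≈ 3.273.

λ̂_MAP = 3.273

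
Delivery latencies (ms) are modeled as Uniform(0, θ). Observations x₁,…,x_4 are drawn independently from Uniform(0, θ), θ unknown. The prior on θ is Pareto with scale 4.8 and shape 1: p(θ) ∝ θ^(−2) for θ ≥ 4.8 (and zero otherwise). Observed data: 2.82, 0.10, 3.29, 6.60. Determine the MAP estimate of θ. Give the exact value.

θ̂_MAP = 6.60

The Uniform(0, θ) likelihood is θ^(−n) for θ ≥ max(xᵢ), zero otherwise. Here max(xᵢ) = 6.60.
Posterior ∝ θ^(−2) · θ^(−4) = θ^(−6) on θ ≥ max(4.8, 6.60) = 6.60.
This density is strictly decreasing in θ, so the posterior mode lies at the lower boundary of the support.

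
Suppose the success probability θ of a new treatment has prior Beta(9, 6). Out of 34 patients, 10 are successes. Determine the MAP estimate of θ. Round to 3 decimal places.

θ̂_MAP = 0.383

Prior: Beta(9, 6).
Data: 10 successes in 34 trials. The binomial likelihood contributes θ^10(1−θ)^24, so the posterior is Beta(9+10, 6+24) = Beta(19, 30).
For Beta(a, b) with a, b > 1 the mode is (a−1)/(a+b−2) = 18/47 ≈ 0.383.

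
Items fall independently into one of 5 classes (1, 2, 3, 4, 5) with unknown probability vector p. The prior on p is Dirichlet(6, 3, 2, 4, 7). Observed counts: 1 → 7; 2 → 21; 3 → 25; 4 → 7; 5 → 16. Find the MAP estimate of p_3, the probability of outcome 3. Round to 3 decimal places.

MAP estimate: 0.280

The posterior is Dirichlet(αᵢ + nᵢ) = Dirichlet(13, 24, 27, 11, 23).
For a Dirichlet(a₁,…,a_K) with all aᵢ > 1, the mode has j-th component (aⱼ − 1)/(Σaᵢ − K).
Here Σaᵢ = 98 and K = 5, so p_3 = (27 − 1)/(98 − 5) = 26/93 ≈ 0.280.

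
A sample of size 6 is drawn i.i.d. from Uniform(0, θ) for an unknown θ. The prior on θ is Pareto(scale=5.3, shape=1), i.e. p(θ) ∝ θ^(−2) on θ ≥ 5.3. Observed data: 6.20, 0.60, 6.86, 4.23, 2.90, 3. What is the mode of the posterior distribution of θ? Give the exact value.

θ̂_MAP = 6.86

The Uniform(0, θ) likelihood is θ^(−n) for θ ≥ max(xᵢ), zero otherwise. Here max(xᵢ) = 6.86.
Posterior ∝ θ^(−2) · θ^(−6) = θ^(−8) on θ ≥ max(5.3, 6.86) = 6.86.
This density is strictly decreasing in θ, so the posterior mode lies at the lower boundary of the support.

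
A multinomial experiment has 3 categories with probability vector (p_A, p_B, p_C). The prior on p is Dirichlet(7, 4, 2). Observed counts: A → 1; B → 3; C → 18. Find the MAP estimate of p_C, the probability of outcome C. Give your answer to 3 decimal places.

MAP estimate of p_C = 0.594

The posterior is Dirichlet(αᵢ + nᵢ) = Dirichlet(8, 7, 20).
For a Dirichlet(a₁,…,a_K) with all aᵢ > 1, the mode has j-th component (aⱼ − 1)/(Σaᵢ − K).
Here Σaᵢ = 35 and K = 3, so p_C = (20 − 1)/(35 − 3) = 19/32 ≈ 0.594.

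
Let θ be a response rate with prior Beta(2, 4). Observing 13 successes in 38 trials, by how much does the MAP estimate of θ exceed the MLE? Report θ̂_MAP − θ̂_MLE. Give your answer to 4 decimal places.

MAP − MLE = -0.0088

Posterior is Beta(15, 29); MAP = (15−1)/(44−2) = 14/42 ≈ 0.33333.
MLE ignores the prior: θ̂_MLE = k/n = 13/38 ≈ 0.34211.
Difference = 14/42 − 13/38 = -1/114 ≈ -0.0088.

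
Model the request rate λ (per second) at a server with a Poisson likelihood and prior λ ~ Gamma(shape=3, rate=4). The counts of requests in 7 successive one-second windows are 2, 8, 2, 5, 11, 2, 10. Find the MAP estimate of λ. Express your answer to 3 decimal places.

λ̂_MAP = 3.818

Σxᵢ = 2+8+2+5+11+2+10 = 40, with n = 7.
Posterior ∝ λ^2e^(−4λ) · λ^40e^(−7λ) = λ^42e^(−11λ), i.e. Gamma(shape=43, rate=11).
The mode of a Gamma(a, b) with a ≥ 1 (shape–rate) is (a−1)/b = 42/11 ≈ 3.818.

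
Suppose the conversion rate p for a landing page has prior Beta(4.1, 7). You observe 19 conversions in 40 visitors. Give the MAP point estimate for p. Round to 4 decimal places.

p̂_MAP = 0.4501

Prior: Beta(4.1, 7).
Data: 19 successes in 40 trials. The binomial likelihood contributes p^19(1−p)^21, so the posterior is Beta(4.1+19, 7+21) = Beta(23.1, 28).
For Beta(a, b) with a, b > 1 the mode is (a−1)/(a+b−2) = 22.1/49.1 ≈ 0.4501.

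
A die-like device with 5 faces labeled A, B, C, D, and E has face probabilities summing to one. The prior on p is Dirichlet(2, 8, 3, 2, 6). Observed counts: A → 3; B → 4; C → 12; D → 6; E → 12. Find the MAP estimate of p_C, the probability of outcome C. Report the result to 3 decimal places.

MAP estimate of p_C = 0.264

The posterior is Dirichlet(αᵢ + nᵢ) = Dirichlet(5, 12, 15, 8, 18).
For a Dirichlet(a₁,…,a_K) with all aᵢ > 1, the mode has j-th component (aⱼ − 1)/(Σaᵢ − K).
Here Σaᵢ = 58 and K = 5, so p_C = (15 − 1)/(58 − 5) = 14/53 ≈ 0.264.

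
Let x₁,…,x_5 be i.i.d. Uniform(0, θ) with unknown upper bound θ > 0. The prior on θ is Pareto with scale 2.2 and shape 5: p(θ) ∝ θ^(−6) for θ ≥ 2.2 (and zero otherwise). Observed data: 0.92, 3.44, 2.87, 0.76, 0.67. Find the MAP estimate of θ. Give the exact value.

θ̂_MAP = 3.44

The Uniform(0, θ) likelihood is θ^(−n) for θ ≥ max(xᵢ), zero otherwise. Here max(xᵢ) = 3.44.
Posterior ∝ θ^(−6) · θ^(−5) = θ^(−11) on θ ≥ max(2.2, 3.44) = 3.44.
This density is strictly decreasing in θ, so the posterior mode lies at the lower boundary of the support.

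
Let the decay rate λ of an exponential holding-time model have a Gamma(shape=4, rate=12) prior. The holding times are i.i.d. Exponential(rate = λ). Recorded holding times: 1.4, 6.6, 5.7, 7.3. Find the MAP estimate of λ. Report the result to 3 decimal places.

The Exponential(rate=λ) likelihood is ∝ λ^n e^(−λΣtᵢ). Here n = 4 and Σtᵢ = 1.4 + 6.6 + 5.7 + 7.3 = 21.
Posterior ∝ λ^3e^(−12λ) · λ^4e^(−21λ) = λ^7e^(−33λ), i.e. Gamma(8, 33).
Mode = (a−1)/b = 7/33 ≈ 0.212.

λ̂_MAP = 0.212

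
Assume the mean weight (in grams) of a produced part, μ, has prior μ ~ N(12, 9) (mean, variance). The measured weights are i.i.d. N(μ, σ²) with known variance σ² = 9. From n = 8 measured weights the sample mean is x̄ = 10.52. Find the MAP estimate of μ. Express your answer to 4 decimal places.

n = 8, x̄ = 10.52.
For a Normal prior and Normal likelihood with known variance, the posterior is Normal; its mode equals its mean, the precision-weighted average.
Prior precision 1/σ₀² = 1/9; data precision n/σ² = 8/9.
μ̂ = ((1/9)·12 + (8/9)·10.52) / (1/9 + 8/9) = (2404/225)/1 = 2404/225 ≈ 10.6844.

μ̂_MAP = 10.6844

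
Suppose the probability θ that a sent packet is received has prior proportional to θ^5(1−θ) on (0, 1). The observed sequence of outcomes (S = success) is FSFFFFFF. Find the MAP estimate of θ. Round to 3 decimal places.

The prior density ∝ θ^5(1−θ)^1 is the kernel of Beta(6, 2).
Data: 1 success in 8 trials (from the sequence). The binomial likelihood contributes θ(1−θ)^7, so the posterior is Beta(6+1, 2+7) = Beta(7, 9).
For Beta(a, b) with a, b > 1 the mode is (a−1)/(a+b−2) = 6/14 ≈ 0.429.

θ̂_MAP = 0.429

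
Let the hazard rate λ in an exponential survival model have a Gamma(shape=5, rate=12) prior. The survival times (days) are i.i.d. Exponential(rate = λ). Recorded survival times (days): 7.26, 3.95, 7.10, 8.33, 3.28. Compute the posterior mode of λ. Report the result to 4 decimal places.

λ̂_MAP = 0.2147

The Exponential(rate=λ) likelihood is ∝ λ^n e^(−λΣtᵢ). Here n = 5 and Σtᵢ = 7.26 + 3.95 + 7.10 + 8.33 + 3.28 = 29.92.
Posterior ∝ λ^4e^(−12λ) · λ^5e^(−29.92λ) = λ^9e^(−41.92λ), i.e. Gamma(10, 41.92).
Mode = (a−1)/b = 9/41.92 ≈ 0.2147.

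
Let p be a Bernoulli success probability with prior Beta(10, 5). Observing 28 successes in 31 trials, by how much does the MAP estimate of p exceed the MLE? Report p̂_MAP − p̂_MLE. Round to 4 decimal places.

Posterior is Beta(38, 8); MAP = (38−1)/(46−2) = 37/44 ≈ 0.84091.
MLE ignores the prior: p̂_MLE = k/n = 28/31 ≈ 0.90323.
Difference = 37/44 − 28/31 = -85/1364 ≈ -0.0623.

MAP − MLE = -0.0623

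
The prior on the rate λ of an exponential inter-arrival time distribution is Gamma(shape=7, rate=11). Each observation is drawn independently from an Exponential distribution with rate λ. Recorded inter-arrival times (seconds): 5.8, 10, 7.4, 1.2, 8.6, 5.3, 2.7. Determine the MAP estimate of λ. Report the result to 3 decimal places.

The Exponential(rate=λ) likelihood is ∝ λ^n e^(−λΣtᵢ). Here n = 7 and Σtᵢ = 5.8 + 10 + 7.4 + 1.2 + 8.6 + 5.3 + 2.7 = 41.
Posterior ∝ λ^6e^(−11λ) · λ^7e^(−41λ) = λ^13e^(−52λ), i.e. Gamma(14, 52).
Mode = (a−1)/b = 13/52 ≈ 0.250.

λ̂_MAP = 0.250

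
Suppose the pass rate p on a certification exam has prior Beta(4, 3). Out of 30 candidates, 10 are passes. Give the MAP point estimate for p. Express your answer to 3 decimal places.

Prior: Beta(4, 3).
Data: 10 successes in 30 trials. The binomial likelihood contributes p^10(1−p)^20, so the posterior is Beta(4+10, 3+20) = Beta(14, 23).
For Beta(a, b) with a, b > 1 the mode is (a−1)/(a+b−2) = 13/35 ≈ 0.371.

p̂_MAP = 0.371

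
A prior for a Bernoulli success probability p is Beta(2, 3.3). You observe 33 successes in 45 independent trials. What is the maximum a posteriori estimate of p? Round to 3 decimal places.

Prior: Beta(2, 3.3).
Data: 33 successes in 45 trials. The binomial likelihood contributes p^33(1−p)^12, so the posterior is Beta(2+33, 3.3+12) = Beta(35, 15.3).
For Beta(a, b) with a, b > 1 the mode is (a−1)/(a+b−2) = 34/48.3 ≈ 0.704.

p̂_MAP = 0.704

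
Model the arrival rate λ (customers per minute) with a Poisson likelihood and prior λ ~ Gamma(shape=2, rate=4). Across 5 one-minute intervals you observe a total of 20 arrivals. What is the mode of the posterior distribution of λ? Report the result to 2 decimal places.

Σxᵢ = 20, n = 5.
Posterior ∝ λe^(−4λ) · λ^20e^(−5λ) = λ^21e^(−9λ), i.e. Gamma(shape=22, rate=9).
The mode of a Gamma(a, b) with a ≥ 1 (shape–rate) is (a−1)/b = 21/9 ≈ 2.33.

λ̂_MAP = 2.33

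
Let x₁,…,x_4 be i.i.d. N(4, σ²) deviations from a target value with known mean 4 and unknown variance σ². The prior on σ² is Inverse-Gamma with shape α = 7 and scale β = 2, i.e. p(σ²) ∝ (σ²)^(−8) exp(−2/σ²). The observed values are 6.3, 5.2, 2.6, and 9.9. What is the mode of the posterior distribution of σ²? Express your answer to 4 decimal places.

σ̂²_MAP = 2.3750

Sum of squared deviations about the known mean: SS = (6.3−4)² + (5.2−4)² + (2.6−4)² + (9.9−4)² = 43.5.
The Normal likelihood contributes (σ²)^(−n/2) exp(−SS/(2σ²)), so the posterior is Inverse-Gamma(α + n/2, β + SS/2) = Inverse-Gamma(9, 23.75).
The mode of Inverse-Gamma(a, b) is b/(a+1) = 23.75/10 ≈ 2.3750.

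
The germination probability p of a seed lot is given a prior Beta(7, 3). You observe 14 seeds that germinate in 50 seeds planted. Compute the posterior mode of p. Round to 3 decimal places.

p̂_MAP = 0.345

Prior: Beta(7, 3).
Data: 14 successes in 50 trials. The binomial likelihood contributes p^14(1−p)^36, so the posterior is Beta(7+14, 3+36) = Beta(21, 39).
For Beta(a, b) with a, b > 1 the mode is (a−1)/(a+b−2) = 20/58 ≈ 0.345.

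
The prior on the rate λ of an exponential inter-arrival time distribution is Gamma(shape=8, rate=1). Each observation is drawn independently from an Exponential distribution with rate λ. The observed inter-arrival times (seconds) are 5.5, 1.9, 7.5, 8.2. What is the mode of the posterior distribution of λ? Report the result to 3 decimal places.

The Exponential(rate=λ) likelihood is ∝ λ^n e^(−λΣtᵢ). Here n = 4 and Σtᵢ = 5.5 + 1.9 + 7.5 + 8.2 = 23.1.
Posterior ∝ λ^7e^(−1λ) · λ^4e^(−23.1λ) = λ^11e^(−24.1λ), i.e. Gamma(12, 24.1).
Mode = (a−1)/b = 11/24.1 ≈ 0.456.

λ̂_MAP = 0.456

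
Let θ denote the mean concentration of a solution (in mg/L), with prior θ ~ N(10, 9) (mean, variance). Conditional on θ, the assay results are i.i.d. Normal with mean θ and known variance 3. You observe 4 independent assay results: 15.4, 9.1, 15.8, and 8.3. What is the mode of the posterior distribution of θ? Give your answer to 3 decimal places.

θ̂_MAP = 11.985

n = 4; x̄ = (15.4 + 9.1 + 15.8 + 8.3)/4 = 48.6/4 = 12.15.
For a Normal prior and Normal likelihood with known variance, the posterior is Normal; its mode equals its mean, the precision-weighted average.
Prior precision 1/σ₀² = 1/9; data precision n/σ² = 4/3.
θ̂ = ((1/9)·10 + (4/3)·12.15) / (1/9 + 4/3) = (779/45)/(13/9) = 779/65 ≈ 11.985.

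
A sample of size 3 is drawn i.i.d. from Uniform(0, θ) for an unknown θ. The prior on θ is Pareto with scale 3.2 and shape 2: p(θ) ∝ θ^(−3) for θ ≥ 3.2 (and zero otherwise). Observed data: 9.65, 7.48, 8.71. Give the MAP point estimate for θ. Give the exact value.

The Uniform(0, θ) likelihood is θ^(−n) for θ ≥ max(xᵢ), zero otherwise. Here max(xᵢ) = 9.65.
Posterior ∝ θ^(−3) · θ^(−3) = θ^(−6) on θ ≥ max(3.2, 9.65) = 9.65.
This density is strictly decreasing in θ, so the posterior mode lies at the lower boundary of the support.

θ̂_MAP = 9.65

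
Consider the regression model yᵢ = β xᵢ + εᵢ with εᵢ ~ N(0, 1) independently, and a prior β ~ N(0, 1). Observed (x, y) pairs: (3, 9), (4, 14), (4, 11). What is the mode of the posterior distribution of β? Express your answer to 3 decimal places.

β̂_MAP = 3.024

log p(β | y) = −Σ(yᵢ − βxᵢ)²/(2·1) − β²/(2·1) + const.
Setting the derivative to zero: Σxᵢ(yᵢ − βxᵢ)/1 − β/1 = 0, so β = Σxᵢyᵢ / (Σxᵢ² + σ²/τ²).
Σxᵢyᵢ = 3·9 + 4·14 + 4·11 = 127; Σxᵢ² = 41; σ²/τ² = 1.
β̂_MAP = 127 / (41 + 1) = 127/42 ≈ 3.024.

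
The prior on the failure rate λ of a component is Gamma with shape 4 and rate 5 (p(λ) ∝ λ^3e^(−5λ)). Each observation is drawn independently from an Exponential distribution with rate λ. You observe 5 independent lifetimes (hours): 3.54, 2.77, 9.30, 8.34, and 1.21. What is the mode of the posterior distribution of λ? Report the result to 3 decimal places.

λ̂_MAP = 0.265

The Exponential(rate=λ) likelihood is ∝ λ^n e^(−λΣtᵢ). Here n = 5 and Σtᵢ = 3.54 + 2.77 + 9.30 + 8.34 + 1.21 = 25.16.
Posterior ∝ λ^3e^(−5λ) · λ^5e^(−25.16λ) = λ^8e^(−30.16λ), i.e. Gamma(9, 30.16).
Mode = (a−1)/b = 8/30.16 ≈ 0.265.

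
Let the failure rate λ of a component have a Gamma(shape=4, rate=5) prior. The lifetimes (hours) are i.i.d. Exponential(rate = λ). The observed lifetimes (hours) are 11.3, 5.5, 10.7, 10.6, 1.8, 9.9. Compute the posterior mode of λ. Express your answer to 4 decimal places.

The Exponential(rate=λ) likelihood is ∝ λ^n e^(−λΣtᵢ). Here n = 6 and Σtᵢ = 11.3 + 5.5 + 10.7 + 10.6 + 1.8 + 9.9 = 49.8.
Posterior ∝ λ^3e^(−5λ) · λ^6e^(−49.8λ) = λ^9e^(−54.8λ), i.e. Gamma(10, 54.8).
Mode = (a−1)/b = 9/54.8 ≈ 0.1642.

λ̂_MAP = 0.1642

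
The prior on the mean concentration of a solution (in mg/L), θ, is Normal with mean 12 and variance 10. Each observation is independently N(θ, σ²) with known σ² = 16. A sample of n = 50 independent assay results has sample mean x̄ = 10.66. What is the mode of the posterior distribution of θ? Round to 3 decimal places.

θ̂_MAP = 10.702

n = 50, x̄ = 10.66.
For a Normal prior and Normal likelihood with known variance, the posterior is Normal; its mode equals its mean, the precision-weighted average.
Prior precision 1/σ₀² = 1/10 = 0.1; data precision n/σ² = 50/16 = 3.125.
θ̂ = (0.1·12 + 3.125·10.66) / (0.1 + 3.125) = 34.5125/3.225 = 2761/258 ≈ 10.702.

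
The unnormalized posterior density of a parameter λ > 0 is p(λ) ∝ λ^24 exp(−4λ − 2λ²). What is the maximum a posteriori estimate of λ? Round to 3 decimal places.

ℓ'(λ) = 24/λ − 4 − 4λ. Setting this to zero and multiplying by λ: 4λ² + 4λ − 24 = 0.
λ = (−4 + √(4² + 4·4·24)) / (2·4) = (−4 + √400) / 8 = (−4 + 20)/8 = 2.
ℓ''(λ) = −24/λ² − 4 < 0, confirming a maximum.

λ̂_MAP = 2.000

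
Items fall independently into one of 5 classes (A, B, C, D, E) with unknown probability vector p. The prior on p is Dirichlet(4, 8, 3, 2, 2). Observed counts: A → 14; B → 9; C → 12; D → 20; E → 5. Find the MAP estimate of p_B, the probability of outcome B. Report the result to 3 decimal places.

MAP estimate of p_B = 0.216

The posterior is Dirichlet(αᵢ + nᵢ) = Dirichlet(18, 17, 15, 22, 7).
For a Dirichlet(a₁,…,a_K) with all aᵢ > 1, the mode has j-th component (aⱼ − 1)/(Σaᵢ − K).
Here Σaᵢ = 79 and K = 5, so p_B = (17 − 1)/(79 − 5) = 16/74 ≈ 0.216.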